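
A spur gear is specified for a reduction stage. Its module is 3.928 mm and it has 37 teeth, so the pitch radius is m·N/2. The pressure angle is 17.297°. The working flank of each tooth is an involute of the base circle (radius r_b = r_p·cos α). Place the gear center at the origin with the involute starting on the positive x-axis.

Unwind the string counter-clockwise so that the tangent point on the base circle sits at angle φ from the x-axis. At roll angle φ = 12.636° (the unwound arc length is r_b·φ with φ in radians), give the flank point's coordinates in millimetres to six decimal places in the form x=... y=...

x=71.048515 y=0.246871

pitch radius r_p = m·N/2 = 3.928·37/2 = 72.668000
base radius r_b = r_p·cos α = 72.668000·cos 17.297° = 69.381689
roll angle φ = 12.636° = 0.22053980 rad
x = r_b·(cos φ + φ·sin φ) = 69.381689·(0.97577951 + 0.22053980·0.21875638) = 71.048515
y = r_b·(sin φ − φ·cos φ) = 69.381689·(0.21875638 − 0.22053980·0.97577951) = 0.246871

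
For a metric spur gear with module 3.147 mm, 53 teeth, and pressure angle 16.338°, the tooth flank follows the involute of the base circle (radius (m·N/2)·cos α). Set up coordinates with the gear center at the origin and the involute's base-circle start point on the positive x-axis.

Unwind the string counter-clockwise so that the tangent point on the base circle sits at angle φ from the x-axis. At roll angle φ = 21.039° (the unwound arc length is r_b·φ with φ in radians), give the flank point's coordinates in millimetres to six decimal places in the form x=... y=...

pitch radius r_p = m·N/2 = 3.147·53/2 = 83.395500
base radius r_b = r_p·cos α = 83.395500·cos 16.338° = 80.027901
roll angle φ = 21.039° = 0.36719982 rad
x = r_b·(cos φ + φ·sin φ) = 80.027901·(0.93333628 + 0.36719982·0.35900333) = 85.242698
y = r_b·(sin φ − φ·cos φ) = 80.027901·(0.35900333 − 0.36719982·0.93333628) = 1.303048

x=85.242698 y=1.303048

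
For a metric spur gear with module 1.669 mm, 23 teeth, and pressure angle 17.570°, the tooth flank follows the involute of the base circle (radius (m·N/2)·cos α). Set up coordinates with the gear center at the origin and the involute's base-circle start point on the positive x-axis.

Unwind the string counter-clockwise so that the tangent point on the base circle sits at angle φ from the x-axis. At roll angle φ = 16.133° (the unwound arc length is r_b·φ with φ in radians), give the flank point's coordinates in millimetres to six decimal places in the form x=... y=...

pitch radius r_p = m·N/2 = 1.669·23/2 = 19.193500
base radius r_b = r_p·cos α = 19.193500·cos 17.570° = 18.298101
roll angle φ = 16.133° = 0.28157397 rad
x = r_b·(cos φ + φ·sin φ) = 18.298101·(0.96061927 + 0.28157397·0.27786798) = 19.009159
y = r_b·(sin φ − φ·cos φ) = 18.298101·(0.27786798 − 0.28157397·0.96061927) = 0.135087

x=19.009159 y=0.135087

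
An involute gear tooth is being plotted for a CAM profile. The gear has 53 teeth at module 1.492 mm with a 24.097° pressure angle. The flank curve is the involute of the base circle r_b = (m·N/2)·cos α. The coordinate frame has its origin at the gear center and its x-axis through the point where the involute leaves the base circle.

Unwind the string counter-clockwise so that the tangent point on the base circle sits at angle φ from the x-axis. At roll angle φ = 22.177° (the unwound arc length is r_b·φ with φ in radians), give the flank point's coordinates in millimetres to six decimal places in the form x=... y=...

pitch radius r_p = m·N/2 = 1.492·53/2 = 39.538000
base radius r_b = r_p·cos α = 39.538000·cos 24.097° = 36.092483
roll angle φ = 22.177° = 0.38706167 rad
x = r_b·(cos φ + φ·sin φ) = 36.092483·(0.92602219 + 0.38706167·0.37746909) = 38.695689
y = r_b·(sin φ − φ·cos φ) = 36.092483·(0.37746909 − 0.38706167·0.92602219) = 0.687251

x=38.695689 y=0.687251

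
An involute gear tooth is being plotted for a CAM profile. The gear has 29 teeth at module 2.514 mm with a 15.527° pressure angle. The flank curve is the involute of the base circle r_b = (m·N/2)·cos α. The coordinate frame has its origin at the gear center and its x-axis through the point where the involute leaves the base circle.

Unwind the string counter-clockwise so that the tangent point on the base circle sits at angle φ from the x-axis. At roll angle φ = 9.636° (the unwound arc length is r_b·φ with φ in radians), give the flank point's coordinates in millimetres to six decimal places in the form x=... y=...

pitch radius r_p = m·N/2 = 2.514·29/2 = 36.453000
base radius r_b = r_p·cos α = 36.453000·cos 15.527° = 35.122626
roll angle φ = 9.636° = 0.16817993 rad
x = r_b·(cos φ + φ·sin φ) = 35.122626·(0.98589106 + 0.16817993·0.16738823) = 35.615832
y = r_b·(sin φ − φ·cos φ) = 35.122626·(0.16738823 − 0.16817993·0.98589106) = 0.055534

x=35.615832 y=0.055534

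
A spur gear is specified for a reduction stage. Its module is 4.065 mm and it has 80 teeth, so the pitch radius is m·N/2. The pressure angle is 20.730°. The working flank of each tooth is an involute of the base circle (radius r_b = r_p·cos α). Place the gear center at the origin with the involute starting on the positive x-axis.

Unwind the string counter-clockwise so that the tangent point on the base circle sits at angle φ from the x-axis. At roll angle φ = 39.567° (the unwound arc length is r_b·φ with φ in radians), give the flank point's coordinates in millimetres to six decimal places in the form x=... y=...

x=184.124375 y=15.911394

pitch radius r_p = m·N/2 = 4.065·80/2 = 162.600000
base radius r_b = r_p·cos α = 162.600000·cos 20.730° = 152.073085
roll angle φ = 39.567° = 0.69057443 rad
x = r_b·(cos φ + φ·sin φ) = 152.073085·(0.77088024 + 0.69057443·0.63698010) = 184.124375
y = r_b·(sin φ − φ·cos φ) = 152.073085·(0.63698010 − 0.69057443·0.77088024) = 15.911394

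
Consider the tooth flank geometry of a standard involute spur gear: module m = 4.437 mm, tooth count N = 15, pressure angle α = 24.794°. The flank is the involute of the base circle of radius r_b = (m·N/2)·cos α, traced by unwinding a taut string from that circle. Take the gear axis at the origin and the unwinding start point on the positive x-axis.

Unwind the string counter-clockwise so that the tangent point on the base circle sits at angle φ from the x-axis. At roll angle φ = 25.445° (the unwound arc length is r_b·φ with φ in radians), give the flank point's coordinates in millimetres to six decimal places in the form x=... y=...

x=33.043812 y=0.864728

pitch radius r_p = m·N/2 = 4.437·15/2 = 33.277500
base radius r_b = r_p·cos α = 33.277500·cos 24.794° = 30.210027
roll angle φ = 25.445° = 0.44409903 rad
x = r_b·(cos φ + φ·sin φ) = 30.210027·(0.90299813 + 0.44409903·0.42964448) = 33.043812
y = r_b·(sin φ − φ·cos φ) = 30.210027·(0.42964448 − 0.44409903·0.90299813) = 0.864728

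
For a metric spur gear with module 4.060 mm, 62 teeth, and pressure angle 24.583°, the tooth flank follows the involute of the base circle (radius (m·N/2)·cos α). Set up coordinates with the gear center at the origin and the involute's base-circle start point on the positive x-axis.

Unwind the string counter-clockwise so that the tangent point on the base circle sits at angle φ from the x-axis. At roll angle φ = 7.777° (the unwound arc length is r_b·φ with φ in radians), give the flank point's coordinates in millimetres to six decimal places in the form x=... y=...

pitch radius r_p = m·N/2 = 4.060·62/2 = 125.860000
base radius r_b = r_p·cos α = 125.860000·cos 24.583° = 114.451997
roll angle φ = 7.777° = 0.13573426 rad
x = r_b·(cos φ + φ·sin φ) = 114.451997·(0.99080224 + 0.13573426·0.13531785) = 115.501465
y = r_b·(sin φ − φ·cos φ) = 114.451997·(0.13531785 − 0.13573426·0.99080224) = 0.095229

x=115.501465 y=0.095229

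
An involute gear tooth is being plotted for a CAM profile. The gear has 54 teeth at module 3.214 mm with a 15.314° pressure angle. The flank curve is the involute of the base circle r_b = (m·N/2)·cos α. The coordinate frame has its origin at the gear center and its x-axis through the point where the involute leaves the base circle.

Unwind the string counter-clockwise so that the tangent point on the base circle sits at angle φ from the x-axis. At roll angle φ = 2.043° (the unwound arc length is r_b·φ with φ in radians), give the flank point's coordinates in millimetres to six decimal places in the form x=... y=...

pitch radius r_p = m·N/2 = 3.214·54/2 = 86.778000
base radius r_b = r_p·cos α = 86.778000·cos 15.314° = 83.696766
roll angle φ = 2.043° = 0.03565708 rad
x = r_b·(cos φ + φ·sin φ) = 83.696766·(0.99936435 + 0.03565708·0.03564952) = 83.749956
y = r_b·(sin φ − φ·cos φ) = 83.696766·(0.03564952 − 0.03565708·0.99936435) = 0.001265

x=83.749956 y=0.001265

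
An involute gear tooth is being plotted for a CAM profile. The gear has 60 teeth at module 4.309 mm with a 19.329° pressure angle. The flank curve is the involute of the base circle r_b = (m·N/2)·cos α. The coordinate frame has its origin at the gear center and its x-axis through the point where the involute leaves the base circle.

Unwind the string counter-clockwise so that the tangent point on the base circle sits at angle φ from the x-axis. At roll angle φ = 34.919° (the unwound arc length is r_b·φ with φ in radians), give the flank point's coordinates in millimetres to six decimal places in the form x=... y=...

x=142.577131 y=8.867062

pitch radius r_p = m·N/2 = 4.309·60/2 = 129.270000
base radius r_b = r_p·cos α = 129.270000·cos 19.329° = 121.983508
roll angle φ = 34.919° = 0.60945152 rad
x = r_b·(cos φ + φ·sin φ) = 121.983508·(0.81996210 + 0.60945152·0.57241781) = 142.577131
y = r_b·(sin φ − φ·cos φ) = 121.983508·(0.57241781 − 0.60945152·0.81996210) = 8.867062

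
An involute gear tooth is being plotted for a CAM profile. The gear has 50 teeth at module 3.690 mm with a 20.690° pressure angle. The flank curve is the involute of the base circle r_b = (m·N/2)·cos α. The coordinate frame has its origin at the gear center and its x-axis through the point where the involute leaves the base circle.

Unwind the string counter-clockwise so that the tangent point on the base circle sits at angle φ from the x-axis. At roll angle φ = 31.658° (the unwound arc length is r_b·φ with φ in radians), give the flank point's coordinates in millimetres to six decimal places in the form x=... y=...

x=98.485463 y=4.706054

pitch radius r_p = m·N/2 = 3.690·50/2 = 92.250000
base radius r_b = r_p·cos α = 92.250000·cos 20.690° = 86.300402
roll angle φ = 31.658° = 0.55253633 rad
x = r_b·(cos φ + φ·sin φ) = 86.300402·(0.85119607 + 0.55253633·0.52484783) = 98.485463
y = r_b·(sin φ − φ·cos φ) = 86.300402·(0.52484783 − 0.55253633·0.85119607) = 4.706054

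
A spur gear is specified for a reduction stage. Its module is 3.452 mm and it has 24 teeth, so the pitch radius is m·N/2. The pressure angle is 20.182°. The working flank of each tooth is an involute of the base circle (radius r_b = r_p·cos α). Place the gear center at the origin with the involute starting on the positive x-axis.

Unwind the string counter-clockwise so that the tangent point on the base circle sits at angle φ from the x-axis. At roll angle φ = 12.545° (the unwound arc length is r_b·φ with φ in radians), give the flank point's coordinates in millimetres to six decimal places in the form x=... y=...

x=39.801451 y=0.135386

pitch radius r_p = m·N/2 = 3.452·24/2 = 41.424000
base radius r_b = r_p·cos α = 41.424000·cos 20.182° = 38.880627
roll angle φ = 12.545° = 0.21895155 rad
x = r_b·(cos φ + φ·sin φ) = 38.880627·(0.97612571 + 0.21895155·0.21720633) = 39.801451
y = r_b·(sin φ − φ·cos φ) = 38.880627·(0.21720633 − 0.21895155·0.97612571) = 0.135386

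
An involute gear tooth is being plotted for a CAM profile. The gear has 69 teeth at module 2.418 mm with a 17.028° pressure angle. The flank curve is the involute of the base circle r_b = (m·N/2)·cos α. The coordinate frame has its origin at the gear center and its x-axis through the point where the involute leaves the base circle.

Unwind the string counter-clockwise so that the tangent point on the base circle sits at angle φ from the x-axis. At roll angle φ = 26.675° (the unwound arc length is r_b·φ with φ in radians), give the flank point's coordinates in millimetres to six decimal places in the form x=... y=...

pitch radius r_p = m·N/2 = 2.418·69/2 = 83.421000
base radius r_b = r_p·cos α = 83.421000·cos 17.028° = 79.763970
roll angle φ = 26.675° = 0.46556658 rad
x = r_b·(cos φ + φ·sin φ) = 79.763970·(0.89356736 + 0.46556658·0.44892915) = 87.945661
y = r_b·(sin φ − φ·cos φ) = 79.763970·(0.44892915 − 0.46556658·0.89356736) = 2.625356

x=87.945661 y=2.625356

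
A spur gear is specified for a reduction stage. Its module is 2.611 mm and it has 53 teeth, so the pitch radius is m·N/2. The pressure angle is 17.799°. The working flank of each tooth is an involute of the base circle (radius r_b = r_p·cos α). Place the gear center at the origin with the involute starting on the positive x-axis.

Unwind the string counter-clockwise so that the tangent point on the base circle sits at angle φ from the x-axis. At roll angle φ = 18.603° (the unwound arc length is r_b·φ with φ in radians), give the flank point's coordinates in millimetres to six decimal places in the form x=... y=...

pitch radius r_p = m·N/2 = 2.611·53/2 = 69.191500
base radius r_b = r_p·cos α = 69.191500·cos 17.799° = 65.879630
roll angle φ = 18.603° = 0.32468360 rad
x = r_b·(cos φ + φ·sin φ) = 65.879630·(0.94775171 + 0.32468360·0.31900893) = 69.261144
y = r_b·(sin φ − φ·cos φ) = 65.879630·(0.31900893 − 0.32468360·0.94775171) = 0.743748

x=69.261144 y=0.743748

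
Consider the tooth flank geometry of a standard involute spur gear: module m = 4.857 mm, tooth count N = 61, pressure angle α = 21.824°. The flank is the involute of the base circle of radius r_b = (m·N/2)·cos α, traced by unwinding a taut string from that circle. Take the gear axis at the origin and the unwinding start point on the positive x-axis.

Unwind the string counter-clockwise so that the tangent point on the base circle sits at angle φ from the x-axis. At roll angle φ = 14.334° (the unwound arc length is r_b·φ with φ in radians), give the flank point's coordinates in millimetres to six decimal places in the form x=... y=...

pitch radius r_p = m·N/2 = 4.857·61/2 = 148.138500
base radius r_b = r_p·cos α = 148.138500·cos 21.824° = 137.521441
roll angle φ = 14.334° = 0.25017549 rad
x = r_b·(cos φ + φ·sin φ) = 137.521441·(0.96886899 + 0.25017549·0.24757399) = 141.757918
y = r_b·(sin φ − φ·cos φ) = 137.521441·(0.24757399 − 0.25017549·0.96886899) = 0.713285

x=141.757918 y=0.713285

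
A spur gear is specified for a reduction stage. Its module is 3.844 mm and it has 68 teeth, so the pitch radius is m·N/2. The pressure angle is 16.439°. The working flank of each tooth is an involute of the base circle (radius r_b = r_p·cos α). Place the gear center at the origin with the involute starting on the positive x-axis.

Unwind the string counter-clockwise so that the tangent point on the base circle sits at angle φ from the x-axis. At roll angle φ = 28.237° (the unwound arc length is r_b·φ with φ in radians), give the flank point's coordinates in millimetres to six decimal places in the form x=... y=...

x=139.664328 y=4.881097

pitch radius r_p = m·N/2 = 3.844·68/2 = 130.696000
base radius r_b = r_p·cos α = 130.696000·cos 16.439° = 125.353353
roll angle φ = 28.237° = 0.49282862 rad
x = r_b·(cos φ + φ·sin φ) = 125.353353·(0.88099811 + 0.49282862·0.47311979) = 139.664328
y = r_b·(sin φ − φ·cos φ) = 125.353353·(0.47311979 − 0.49282862·0.88099811) = 4.881097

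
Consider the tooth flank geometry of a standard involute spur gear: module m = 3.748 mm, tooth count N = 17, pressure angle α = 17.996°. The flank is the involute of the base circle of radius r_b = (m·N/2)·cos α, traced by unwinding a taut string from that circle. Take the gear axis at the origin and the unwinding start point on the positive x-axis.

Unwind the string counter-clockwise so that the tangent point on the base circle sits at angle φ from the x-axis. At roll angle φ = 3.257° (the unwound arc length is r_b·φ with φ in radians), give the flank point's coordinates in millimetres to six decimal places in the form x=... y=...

x=30.348361 y=0.001855

pitch radius r_p = m·N/2 = 3.748·17/2 = 31.858000
base radius r_b = r_p·cos α = 31.858000·cos 17.996° = 30.299446
roll angle φ = 3.257° = 0.05684537 rad
x = r_b·(cos φ + φ·sin φ) = 30.299446·(0.99838474 + 0.05684537·0.05681476) = 30.348361
y = r_b·(sin φ − φ·cos φ) = 30.299446·(0.05681476 − 0.05684537·0.99838474) = 0.001855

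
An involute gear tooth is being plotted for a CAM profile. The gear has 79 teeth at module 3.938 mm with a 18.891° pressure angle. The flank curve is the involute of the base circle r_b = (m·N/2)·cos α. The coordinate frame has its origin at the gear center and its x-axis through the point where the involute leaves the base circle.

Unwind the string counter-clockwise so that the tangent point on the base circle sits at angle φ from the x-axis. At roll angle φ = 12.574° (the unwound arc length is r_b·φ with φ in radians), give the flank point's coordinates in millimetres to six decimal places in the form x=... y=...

pitch radius r_p = m·N/2 = 3.938·79/2 = 155.551000
base radius r_b = r_p·cos α = 155.551000·cos 18.891° = 147.172436
roll angle φ = 12.574° = 0.21945770 rad
x = r_b·(cos φ + φ·sin φ) = 147.172436·(0.97601565 + 0.21945770·0.21770036) = 150.673915
y = r_b·(sin φ − φ·cos φ) = 147.172436·(0.21770036 − 0.21945770·0.97601565) = 0.516018

x=150.673915 y=0.516018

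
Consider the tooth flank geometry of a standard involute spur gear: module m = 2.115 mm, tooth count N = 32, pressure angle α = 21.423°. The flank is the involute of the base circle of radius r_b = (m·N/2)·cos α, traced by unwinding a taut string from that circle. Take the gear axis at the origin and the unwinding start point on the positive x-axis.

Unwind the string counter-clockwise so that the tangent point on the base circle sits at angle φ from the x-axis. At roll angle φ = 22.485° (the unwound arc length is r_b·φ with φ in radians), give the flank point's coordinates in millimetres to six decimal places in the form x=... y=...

pitch radius r_p = m·N/2 = 2.115·32/2 = 33.840000
base radius r_b = r_p·cos α = 33.840000·cos 21.423° = 31.501970
roll angle φ = 22.485° = 0.39243728 rad
x = r_b·(cos φ + φ·sin φ) = 31.501970·(0.92397969 + 0.39243728·0.38244155) = 33.835132
y = r_b·(sin φ − φ·cos φ) = 31.501970·(0.38244155 − 0.39243728·0.92397969) = 0.624919

x=33.835132 y=0.624919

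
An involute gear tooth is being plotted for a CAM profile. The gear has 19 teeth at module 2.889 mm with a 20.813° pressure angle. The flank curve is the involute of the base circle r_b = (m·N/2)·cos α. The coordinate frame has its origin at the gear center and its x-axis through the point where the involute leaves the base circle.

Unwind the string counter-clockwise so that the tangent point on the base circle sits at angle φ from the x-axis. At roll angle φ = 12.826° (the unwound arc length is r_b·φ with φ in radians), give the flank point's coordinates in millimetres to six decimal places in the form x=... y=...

x=26.289309 y=0.095449

pitch radius r_p = m·N/2 = 2.889·19/2 = 27.445500
base radius r_b = r_p·cos α = 27.445500·cos 20.813° = 25.654546
roll angle φ = 12.826° = 0.22385593 rad
x = r_b·(cos φ + φ·sin φ) = 25.654546·(0.97504872 + 0.22385593·0.22199098) = 26.289309
y = r_b·(sin φ − φ·cos φ) = 25.654546·(0.22199098 − 0.22385593·0.97504872) = 0.095449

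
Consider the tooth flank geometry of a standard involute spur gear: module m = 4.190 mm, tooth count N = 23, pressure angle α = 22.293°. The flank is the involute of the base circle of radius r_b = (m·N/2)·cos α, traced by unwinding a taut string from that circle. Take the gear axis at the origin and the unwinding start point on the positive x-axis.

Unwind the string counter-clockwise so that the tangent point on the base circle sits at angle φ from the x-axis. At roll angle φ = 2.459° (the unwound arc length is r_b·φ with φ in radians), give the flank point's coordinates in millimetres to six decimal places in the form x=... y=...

x=44.624505 y=0.001175

pitch radius r_p = m·N/2 = 4.190·23/2 = 48.185000
base radius r_b = r_p·cos α = 48.185000·cos 22.293° = 44.583464
roll angle φ = 2.459° = 0.04291765 rad
x = r_b·(cos φ + φ·sin φ) = 44.583464·(0.99907918 + 0.04291765·0.04290447) = 44.624505
y = r_b·(sin φ − φ·cos φ) = 44.583464·(0.04290447 − 0.04291765·0.99907918) = 0.001175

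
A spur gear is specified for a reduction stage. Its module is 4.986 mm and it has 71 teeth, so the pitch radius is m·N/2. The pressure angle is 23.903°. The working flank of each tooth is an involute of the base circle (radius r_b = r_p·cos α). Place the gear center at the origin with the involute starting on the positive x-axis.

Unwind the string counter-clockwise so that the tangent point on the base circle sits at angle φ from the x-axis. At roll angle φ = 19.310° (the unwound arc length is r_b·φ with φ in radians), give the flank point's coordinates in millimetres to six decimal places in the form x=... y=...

x=170.752849 y=2.041522

pitch radius r_p = m·N/2 = 4.986·71/2 = 177.003000
base radius r_b = r_p·cos α = 177.003000·cos 23.903° = 161.821938
roll angle φ = 19.310° = 0.33702308 rad
x = r_b·(cos φ + φ·sin φ) = 161.821938·(0.94374325 + 0.33702308·0.33067911) = 170.752849
y = r_b·(sin φ − φ·cos φ) = 161.821938·(0.33067911 − 0.33702308·0.94374325) = 2.041522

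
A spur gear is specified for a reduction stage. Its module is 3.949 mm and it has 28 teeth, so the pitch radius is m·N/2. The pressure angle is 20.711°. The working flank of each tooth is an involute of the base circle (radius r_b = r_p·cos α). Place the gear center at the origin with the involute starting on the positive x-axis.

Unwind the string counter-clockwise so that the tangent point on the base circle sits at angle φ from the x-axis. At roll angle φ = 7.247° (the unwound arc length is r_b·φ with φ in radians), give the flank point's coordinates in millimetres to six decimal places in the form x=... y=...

x=52.125212 y=0.034825

pitch radius r_p = m·N/2 = 3.949·28/2 = 55.286000
base radius r_b = r_p·cos α = 55.286000·cos 20.711° = 51.713206
roll angle φ = 7.247° = 0.12648401 rad
x = r_b·(cos φ + φ·sin φ) = 51.713206·(0.99201156 + 0.12648401·0.12614703) = 52.125212
y = r_b·(sin φ − φ·cos φ) = 51.713206·(0.12614703 − 0.12648401·0.99201156) = 0.034825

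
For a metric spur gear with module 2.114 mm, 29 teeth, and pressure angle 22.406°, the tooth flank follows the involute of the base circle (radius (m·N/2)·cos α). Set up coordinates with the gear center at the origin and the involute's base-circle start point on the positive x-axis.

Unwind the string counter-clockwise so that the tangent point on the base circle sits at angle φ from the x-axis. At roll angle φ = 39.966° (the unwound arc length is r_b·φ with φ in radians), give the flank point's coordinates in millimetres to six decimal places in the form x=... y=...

pitch radius r_p = m·N/2 = 2.114·29/2 = 30.653000
base radius r_b = r_p·cos α = 30.653000·cos 22.406° = 28.338886
roll angle φ = 39.966° = 0.69753829 rad
x = r_b·(cos φ + φ·sin φ) = 28.338886·(0.76642575 + 0.69753829·0.64233292) = 34.416941
y = r_b·(sin φ − φ·cos φ) = 28.338886·(0.64233292 − 0.69753829·0.76642575) = 3.052711

x=34.416941 y=3.052711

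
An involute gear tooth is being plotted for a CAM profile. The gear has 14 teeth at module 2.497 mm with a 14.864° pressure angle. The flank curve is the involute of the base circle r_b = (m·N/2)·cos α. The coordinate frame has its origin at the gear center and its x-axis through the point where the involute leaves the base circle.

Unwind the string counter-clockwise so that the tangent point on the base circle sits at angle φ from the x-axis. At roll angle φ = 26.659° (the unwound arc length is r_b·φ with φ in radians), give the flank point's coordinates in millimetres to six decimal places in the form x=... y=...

x=18.625038 y=0.555068

pitch radius r_p = m·N/2 = 2.497·14/2 = 17.479000
base radius r_b = r_p·cos α = 17.479000·cos 14.864° = 16.894108
roll angle φ = 26.659° = 0.46528733 rad
x = r_b·(cos φ + φ·sin φ) = 16.894108·(0.89369269 + 0.46528733·0.44867960) = 18.625038
y = r_b·(sin φ − φ·cos φ) = 16.894108·(0.44867960 − 0.46528733·0.89369269) = 0.555068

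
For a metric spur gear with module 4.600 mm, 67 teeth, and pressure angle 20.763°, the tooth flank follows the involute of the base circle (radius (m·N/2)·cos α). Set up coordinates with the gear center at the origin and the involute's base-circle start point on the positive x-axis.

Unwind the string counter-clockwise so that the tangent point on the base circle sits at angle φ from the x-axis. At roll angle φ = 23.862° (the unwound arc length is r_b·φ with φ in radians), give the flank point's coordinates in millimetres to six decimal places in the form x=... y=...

pitch radius r_p = m·N/2 = 4.600·67/2 = 154.100000
base radius r_b = r_p·cos α = 154.100000·cos 20.763° = 144.091945
roll angle φ = 23.862° = 0.41647047 rad
x = r_b·(cos φ + φ·sin φ) = 144.091945·(0.91452245 + 0.41647047·0.40453514) = 156.051489
y = r_b·(sin φ − φ·cos φ) = 144.091945·(0.40453514 − 0.41647047·0.91452245) = 3.409727

x=156.051489 y=3.409727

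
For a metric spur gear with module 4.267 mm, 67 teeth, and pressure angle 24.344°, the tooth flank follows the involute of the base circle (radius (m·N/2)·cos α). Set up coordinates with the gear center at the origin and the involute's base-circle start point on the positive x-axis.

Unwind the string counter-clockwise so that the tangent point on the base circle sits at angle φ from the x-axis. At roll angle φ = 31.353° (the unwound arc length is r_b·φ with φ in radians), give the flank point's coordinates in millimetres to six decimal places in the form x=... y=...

x=148.298183 y=6.902632

pitch radius r_p = m·N/2 = 4.267·67/2 = 142.944500
base radius r_b = r_p·cos α = 142.944500·cos 24.344° = 130.234874
roll angle φ = 31.353° = 0.54721308 rad
x = r_b·(cos φ + φ·sin φ) = 130.234874·(0.85397790 + 0.54721308·0.52030928) = 148.298183
y = r_b·(sin φ − φ·cos φ) = 130.234874·(0.52030928 − 0.54721308·0.85397790) = 6.902632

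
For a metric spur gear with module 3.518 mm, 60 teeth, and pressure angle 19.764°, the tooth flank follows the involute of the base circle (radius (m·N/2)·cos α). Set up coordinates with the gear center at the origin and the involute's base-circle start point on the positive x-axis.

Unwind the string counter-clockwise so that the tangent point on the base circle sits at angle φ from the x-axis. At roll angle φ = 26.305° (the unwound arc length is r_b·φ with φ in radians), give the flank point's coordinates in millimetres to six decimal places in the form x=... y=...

pitch radius r_p = m·N/2 = 3.518·60/2 = 105.540000
base radius r_b = r_p·cos α = 105.540000·cos 19.764° = 99.322999
roll angle φ = 26.305° = 0.45910886 rad
x = r_b·(cos φ + φ·sin φ) = 99.322999·(0.89644776 + 0.45910886·0.44314942) = 109.245525
y = r_b·(sin φ − φ·cos φ) = 99.322999·(0.44314942 − 0.45910886·0.89644776) = 3.136850

x=109.245525 y=3.136850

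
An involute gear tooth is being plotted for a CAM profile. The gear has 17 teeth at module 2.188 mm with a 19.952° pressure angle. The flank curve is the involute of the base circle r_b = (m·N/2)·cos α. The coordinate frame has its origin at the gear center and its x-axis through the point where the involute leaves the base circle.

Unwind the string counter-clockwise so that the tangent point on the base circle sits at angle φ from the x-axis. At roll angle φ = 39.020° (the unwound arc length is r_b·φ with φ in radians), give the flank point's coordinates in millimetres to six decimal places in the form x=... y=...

x=21.077637 y=1.756625

pitch radius r_p = m·N/2 = 2.188·17/2 = 18.598000
base radius r_b = r_p·cos α = 18.598000·cos 19.952° = 17.481726
roll angle φ = 39.020° = 0.68102747 rad
x = r_b·(cos φ + φ·sin φ) = 17.481726·(0.77692624 + 0.68102747·0.62959163) = 21.077637
y = r_b·(sin φ − φ·cos φ) = 17.481726·(0.62959163 − 0.68102747·0.77692624) = 1.756625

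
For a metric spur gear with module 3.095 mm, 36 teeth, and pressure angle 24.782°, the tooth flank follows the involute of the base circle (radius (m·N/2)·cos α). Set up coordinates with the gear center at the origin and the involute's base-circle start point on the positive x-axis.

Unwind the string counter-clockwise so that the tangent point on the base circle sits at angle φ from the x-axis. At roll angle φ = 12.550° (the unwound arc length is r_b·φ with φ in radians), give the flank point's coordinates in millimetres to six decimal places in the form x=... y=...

x=51.778462 y=0.176333

pitch radius r_p = m·N/2 = 3.095·36/2 = 55.710000
base radius r_b = r_p·cos α = 55.710000·cos 24.782° = 50.579622
roll angle φ = 12.550° = 0.21903882 rad
x = r_b·(cos φ + φ·sin φ) = 50.579622·(0.97610676 + 0.21903882·0.21729151) = 51.778462
y = r_b·(sin φ − φ·cos φ) = 50.579622·(0.21729151 − 0.21903882·0.97610676) = 0.176333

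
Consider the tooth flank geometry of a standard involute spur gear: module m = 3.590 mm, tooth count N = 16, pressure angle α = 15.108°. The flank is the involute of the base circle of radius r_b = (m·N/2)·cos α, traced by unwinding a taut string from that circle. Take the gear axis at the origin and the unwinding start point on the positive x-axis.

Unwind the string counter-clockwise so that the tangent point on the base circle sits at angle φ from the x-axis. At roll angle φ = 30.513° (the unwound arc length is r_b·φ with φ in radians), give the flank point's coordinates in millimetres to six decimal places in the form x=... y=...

x=31.384808 y=1.356770

pitch radius r_p = m·N/2 = 3.590·16/2 = 28.720000
base radius r_b = r_p·cos α = 28.720000·cos 15.108° = 27.727329
roll angle φ = 30.513° = 0.53255231 rad
x = r_b·(cos φ + φ·sin φ) = 27.727329·(0.86151398 + 0.53255231·0.50773385) = 31.384808
y = r_b·(sin φ − φ·cos φ) = 27.727329·(0.50773385 − 0.53255231·0.86151398) = 1.356770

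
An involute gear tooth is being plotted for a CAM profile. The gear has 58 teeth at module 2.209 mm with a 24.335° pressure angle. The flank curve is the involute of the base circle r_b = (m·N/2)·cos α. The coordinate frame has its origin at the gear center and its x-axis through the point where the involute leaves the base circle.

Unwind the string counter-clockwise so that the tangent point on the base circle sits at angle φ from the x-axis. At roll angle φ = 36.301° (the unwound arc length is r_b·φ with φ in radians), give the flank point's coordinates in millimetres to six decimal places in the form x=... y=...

pitch radius r_p = m·N/2 = 2.209·58/2 = 64.061000
base radius r_b = r_p·cos α = 64.061000·cos 24.335° = 58.369291
roll angle φ = 36.301° = 0.63357197 rad
x = r_b·(cos φ + φ·sin φ) = 58.369291·(0.80591795 + 0.63357197·0.59202724) = 68.934705
y = r_b·(sin φ − φ·cos φ) = 58.369291·(0.59202724 − 0.63357197·0.80591795) = 4.752441

x=68.934705 y=4.752441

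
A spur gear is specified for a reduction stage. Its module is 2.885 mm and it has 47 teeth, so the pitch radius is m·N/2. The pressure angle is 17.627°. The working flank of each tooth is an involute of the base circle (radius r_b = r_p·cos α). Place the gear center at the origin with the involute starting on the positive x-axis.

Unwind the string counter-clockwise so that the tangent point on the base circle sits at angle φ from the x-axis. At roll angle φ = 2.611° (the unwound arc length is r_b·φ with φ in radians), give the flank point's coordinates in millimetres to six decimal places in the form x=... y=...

x=64.681333 y=0.002038

pitch radius r_p = m·N/2 = 2.885·47/2 = 67.797500
base radius r_b = r_p·cos α = 67.797500·cos 17.627° = 64.614277
roll angle φ = 2.611° = 0.04557055 rad
x = r_b·(cos φ + φ·sin φ) = 64.614277·(0.99896184 + 0.04557055·0.04555478) = 64.681333
y = r_b·(sin φ − φ·cos φ) = 64.614277·(0.04555478 − 0.04557055·0.99896184) = 0.002038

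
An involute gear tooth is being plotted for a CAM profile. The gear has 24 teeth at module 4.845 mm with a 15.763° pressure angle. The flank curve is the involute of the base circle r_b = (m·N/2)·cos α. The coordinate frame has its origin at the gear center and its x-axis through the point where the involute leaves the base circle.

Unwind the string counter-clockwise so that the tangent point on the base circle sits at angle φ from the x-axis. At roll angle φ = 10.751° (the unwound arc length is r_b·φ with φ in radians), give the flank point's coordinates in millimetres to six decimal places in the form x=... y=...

pitch radius r_p = m·N/2 = 4.845·24/2 = 58.140000
base radius r_b = r_p·cos α = 58.140000·cos 15.763° = 55.953565
roll angle φ = 10.751° = 0.18764035 rad
x = r_b·(cos φ + φ·sin φ) = 55.953565·(0.98244714 + 0.18764035·0.18654118) = 56.929944
y = r_b·(sin φ − φ·cos φ) = 55.953565·(0.18654118 − 0.18764035·0.98244714) = 0.122788

x=56.929944 y=0.122788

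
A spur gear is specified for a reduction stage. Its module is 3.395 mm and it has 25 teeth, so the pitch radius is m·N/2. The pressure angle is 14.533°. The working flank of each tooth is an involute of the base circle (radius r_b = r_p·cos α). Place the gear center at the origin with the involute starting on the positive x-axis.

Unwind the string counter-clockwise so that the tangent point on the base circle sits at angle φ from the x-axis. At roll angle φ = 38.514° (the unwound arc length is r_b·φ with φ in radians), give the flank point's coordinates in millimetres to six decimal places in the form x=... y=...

x=49.338144 y=3.974124

pitch radius r_p = m·N/2 = 3.395·25/2 = 42.437500
base radius r_b = r_p·cos α = 42.437500·cos 14.533° = 41.079639
roll angle φ = 38.514° = 0.67219611 rad
x = r_b·(cos φ + φ·sin φ) = 41.079639·(0.78245602 + 0.67219611·0.62270585) = 49.338144
y = r_b·(sin φ − φ·cos φ) = 41.079639·(0.62270585 − 0.67219611·0.78245602) = 3.974124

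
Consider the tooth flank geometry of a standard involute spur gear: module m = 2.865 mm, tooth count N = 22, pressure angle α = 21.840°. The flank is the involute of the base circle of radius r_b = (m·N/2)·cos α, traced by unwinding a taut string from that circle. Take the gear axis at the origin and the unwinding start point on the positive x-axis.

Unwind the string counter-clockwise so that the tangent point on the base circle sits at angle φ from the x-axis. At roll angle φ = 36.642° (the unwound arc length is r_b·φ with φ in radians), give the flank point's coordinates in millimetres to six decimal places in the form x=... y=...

pitch radius r_p = m·N/2 = 2.865·22/2 = 31.515000
base radius r_b = r_p·cos α = 31.515000·cos 21.840° = 29.253053
roll angle φ = 36.642° = 0.63952354 rad
x = r_b·(cos φ + φ·sin φ) = 29.253053·(0.80238020 + 0.63952354·0.59681321) = 34.637262
y = r_b·(sin φ − φ·cos φ) = 29.253053·(0.59681321 − 0.63952354·0.80238020) = 2.447667

x=34.637262 y=2.447667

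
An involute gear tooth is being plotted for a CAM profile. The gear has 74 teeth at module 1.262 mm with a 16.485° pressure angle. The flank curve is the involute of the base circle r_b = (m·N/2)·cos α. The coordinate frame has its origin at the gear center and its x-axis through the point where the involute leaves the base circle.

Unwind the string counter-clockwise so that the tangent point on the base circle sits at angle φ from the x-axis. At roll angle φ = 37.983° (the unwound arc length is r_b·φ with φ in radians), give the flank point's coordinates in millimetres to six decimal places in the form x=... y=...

x=53.558384 y=4.160091

pitch radius r_p = m·N/2 = 1.262·74/2 = 46.694000
base radius r_b = r_p·cos α = 46.694000·cos 16.485° = 44.774599
roll angle φ = 37.983° = 0.66292841 rad
x = r_b·(cos φ + φ·sin φ) = 44.774599·(0.78819339 + 0.66292841·0.61542764) = 53.558384
y = r_b·(sin φ − φ·cos φ) = 44.774599·(0.61542764 − 0.66292841·0.78819339) = 4.160091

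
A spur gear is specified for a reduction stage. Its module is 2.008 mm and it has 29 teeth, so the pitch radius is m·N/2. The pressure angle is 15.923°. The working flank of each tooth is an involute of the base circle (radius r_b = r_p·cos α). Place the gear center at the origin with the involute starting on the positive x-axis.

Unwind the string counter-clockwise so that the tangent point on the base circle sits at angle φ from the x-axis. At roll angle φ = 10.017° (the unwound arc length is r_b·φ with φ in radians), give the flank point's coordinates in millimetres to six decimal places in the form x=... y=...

pitch radius r_p = m·N/2 = 2.008·29/2 = 29.116000
base radius r_b = r_p·cos α = 29.116000·cos 15.923° = 27.998856
roll angle φ = 10.017° = 0.17482963 rad
x = r_b·(cos φ + φ·sin φ) = 27.998856·(0.98475619 + 0.17482963·0.17394037) = 28.423490
y = r_b·(sin φ − φ·cos φ) = 27.998856·(0.17394037 − 0.17482963·0.98475619) = 0.049721

x=28.423490 y=0.049721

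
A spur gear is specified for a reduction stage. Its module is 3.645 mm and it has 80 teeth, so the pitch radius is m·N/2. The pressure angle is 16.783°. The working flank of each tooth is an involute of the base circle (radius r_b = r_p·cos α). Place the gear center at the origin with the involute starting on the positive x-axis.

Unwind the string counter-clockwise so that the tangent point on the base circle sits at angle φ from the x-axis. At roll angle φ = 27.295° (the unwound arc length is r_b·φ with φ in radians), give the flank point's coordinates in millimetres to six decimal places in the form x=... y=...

x=154.541868 y=4.917283

pitch radius r_p = m·N/2 = 3.645·80/2 = 145.800000
base radius r_b = r_p·cos α = 145.800000·cos 16.783° = 139.589680
roll angle φ = 27.295° = 0.47638762 rad
x = r_b·(cos φ + φ·sin φ) = 139.589680·(0.88865725 + 0.47638762·0.45857201) = 154.541868
y = r_b·(sin φ − φ·cos φ) = 139.589680·(0.45857201 − 0.47638762·0.88865725) = 4.917283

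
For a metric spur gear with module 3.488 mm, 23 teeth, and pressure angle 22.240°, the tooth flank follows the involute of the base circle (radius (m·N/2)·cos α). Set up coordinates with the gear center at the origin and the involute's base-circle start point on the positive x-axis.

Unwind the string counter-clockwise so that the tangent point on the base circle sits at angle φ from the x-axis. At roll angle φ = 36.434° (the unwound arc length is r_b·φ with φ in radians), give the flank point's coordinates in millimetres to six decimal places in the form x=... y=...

x=43.892500 y=3.055402

pitch radius r_p = m·N/2 = 3.488·23/2 = 40.112000
base radius r_b = r_p·cos α = 40.112000·cos 22.240° = 37.127931
roll angle φ = 36.434° = 0.63589326 rad
x = r_b·(cos φ + φ·sin φ) = 37.127931·(0.80454151 + 0.63589326·0.59389642) = 43.892500
y = r_b·(sin φ − φ·cos φ) = 37.127931·(0.59389642 − 0.63589326·0.80454151) = 3.055402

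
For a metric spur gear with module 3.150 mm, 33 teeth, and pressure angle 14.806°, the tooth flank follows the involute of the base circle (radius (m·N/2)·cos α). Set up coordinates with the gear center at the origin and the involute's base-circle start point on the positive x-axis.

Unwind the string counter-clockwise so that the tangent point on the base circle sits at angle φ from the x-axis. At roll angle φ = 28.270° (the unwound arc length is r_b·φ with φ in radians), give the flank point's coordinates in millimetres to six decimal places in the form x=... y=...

x=55.998536 y=1.963397

pitch radius r_p = m·N/2 = 3.150·33/2 = 51.975000
base radius r_b = r_p·cos α = 51.975000·cos 14.806° = 50.249255
roll angle φ = 28.270° = 0.49340458 rad
x = r_b·(cos φ + φ·sin φ) = 50.249255·(0.88072546 + 0.49340458·0.47362713) = 55.998536
y = r_b·(sin φ − φ·cos φ) = 50.249255·(0.47362713 − 0.49340458·0.88072546) = 1.963397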